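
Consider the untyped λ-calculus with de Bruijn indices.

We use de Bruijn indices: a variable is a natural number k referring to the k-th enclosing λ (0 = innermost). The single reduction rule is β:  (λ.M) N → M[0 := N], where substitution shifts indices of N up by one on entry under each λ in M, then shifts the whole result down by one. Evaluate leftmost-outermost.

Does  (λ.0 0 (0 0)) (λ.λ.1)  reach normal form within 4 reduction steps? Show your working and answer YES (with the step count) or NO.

  start: (λ.0 0 (0 0)) (λ.λ.1)
  [1] (λ.λ.1) (λ.λ.1) ((λ.λ.1) (λ.λ.1))
  [2] (λ.λ.λ.1) ((λ.λ.1) (λ.λ.1))
  [3] λ.λ.1

Answer: YES — reaches normal form λ.λ.1 in 3 ≤ 4 steps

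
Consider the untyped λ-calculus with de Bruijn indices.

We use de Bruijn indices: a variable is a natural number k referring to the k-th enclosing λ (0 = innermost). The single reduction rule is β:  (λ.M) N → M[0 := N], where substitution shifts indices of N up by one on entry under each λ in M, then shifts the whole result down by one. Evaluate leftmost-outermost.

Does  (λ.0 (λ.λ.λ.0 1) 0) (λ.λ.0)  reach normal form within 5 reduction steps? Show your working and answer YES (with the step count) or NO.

  start: (λ.0 (λ.λ.λ.0 1) 0) (λ.λ.0)
  [1] (λ.λ.0) (λ.λ.λ.0 1) (λ.λ.0)
  [2] (λ.0) (λ.λ.0)
  [3] λ.λ.0

Answer: YES — reaches normal form λ.λ.0 in 3 ≤ 5 steps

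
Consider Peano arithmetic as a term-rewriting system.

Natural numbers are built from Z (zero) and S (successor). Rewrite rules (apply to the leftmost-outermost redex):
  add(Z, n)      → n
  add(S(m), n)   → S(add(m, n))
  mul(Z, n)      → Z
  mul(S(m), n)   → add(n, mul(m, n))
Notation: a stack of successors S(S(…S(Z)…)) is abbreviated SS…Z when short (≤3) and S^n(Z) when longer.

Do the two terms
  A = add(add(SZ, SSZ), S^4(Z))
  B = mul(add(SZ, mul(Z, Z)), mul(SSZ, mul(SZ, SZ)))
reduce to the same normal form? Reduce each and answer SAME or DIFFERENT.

Answer: DIFFERENT — A ⇓ S^7(Z), B ⇓ SSZ

Working:
Term A:
  start: add(add(SZ, SSZ), S^4(Z))
  →1  add(S(add(Z, SSZ)), S^4(Z))
  →2  S(add(add(Z, SSZ), S^4(Z)))
  →3  S(add(SSZ, S^4(Z)))
  →4  S(S(add(SZ, S^4(Z))))
  →5  S(S(S(add(Z, S^4(Z)))))
  →6  S^7(Z)

Term B:
  start: mul(add(SZ, mul(Z, Z)), mul(SSZ, mul(SZ, SZ)))
  →1  mul(S(add(Z, mul(Z, Z))), mul(SSZ, mul(SZ, SZ)))
  →2  add(mul(SSZ, mul(SZ, SZ)), mul(add(Z, mul(Z, Z)), mul(SSZ, mul(SZ, SZ))))
  →3  add(add(mul(SZ, SZ), mul(SZ, mul(SZ, SZ))), mul(add(Z, mul(Z, Z)), mul(SSZ, mul(SZ, SZ))))
  →4  add(add(add(SZ, mul(Z, SZ)), mul(SZ, mul(SZ, SZ))), mul(add(Z, mul(Z, Z)), mul(SSZ, mul(SZ, SZ))))
  →5  add(add(S(add(Z, mul(Z, SZ))), mul(SZ, mul(SZ, SZ))), mul(add(Z, mul(Z, Z)), mul(SSZ, mul(SZ, SZ))))
  →6  add(S(add(add(Z, mul(Z, SZ)), mul(SZ, mul(SZ, SZ)))), mul(add(Z, mul(Z, Z)), mul(SSZ, mul(SZ, SZ))))
  →7  S(add(add(add(Z, mul(Z, SZ)), mul(SZ, mul(SZ, SZ))), mul(add(Z, mul(Z, Z)), mul(SSZ, mul(SZ, SZ)))))
  →8  S(add(add(mul(Z, SZ), mul(SZ, mul(SZ, SZ))), mul(add(Z, mul(Z, Z)), mul(SSZ, mul(SZ, SZ)))))
  →9  S(add(add(Z, mul(SZ, mul(SZ, SZ))), mul(add(Z, mul(Z, Z)), mul(SSZ, mul(SZ, SZ)))))
  →10  S(add(mul(SZ, mul(SZ, SZ)), mul(add(Z, mul(Z, Z)), mul(SSZ, mul(SZ, SZ)))))
  →11  S(add(add(mul(SZ, SZ), mul(Z, mul(SZ, SZ))), mul(add(Z, mul(Z, Z)), mul(SSZ, mul(SZ, SZ)))))
  →12  S(add(add(add(SZ, mul(Z, SZ)), mul(Z, mul(SZ, SZ))), mul(add(Z, mul(Z, Z)), mul(SSZ, mul(SZ, SZ)))))
  →13  S(add(add(S(add(Z, mul(Z, SZ))), mul(Z, mul(SZ, SZ))), mul(add(Z, mul(Z, Z)), mul(SSZ, mul(SZ, SZ)))))
  →14  S(add(S(add(add(Z, mul(Z, SZ)), mul(Z, mul(SZ, SZ)))), mul(add(Z, mul(Z, Z)), mul(SSZ, mul(SZ, SZ)))))
  →15  S(S(add(add(add(Z, mul(Z, SZ)), mul(Z, mul(SZ, SZ))), mul(add(Z, mul(Z, Z)), mul(SSZ, mul(SZ, SZ))))))
  →16  S(S(add(add(mul(Z, SZ), mul(Z, mul(SZ, SZ))), mul(add(Z, mul(Z, Z)), mul(SSZ, mul(SZ, SZ))))))
  →17  S(S(add(add(Z, mul(Z, mul(SZ, SZ))), mul(add(Z, mul(Z, Z)), mul(SSZ, mul(SZ, SZ))))))
  →18  S(S(add(mul(Z, mul(SZ, SZ)), mul(add(Z, mul(Z, Z)), mul(SSZ, mul(SZ, SZ))))))
  →19  S(S(add(Z, mul(add(Z, mul(Z, Z)), mul(SSZ, mul(SZ, SZ))))))
  →20  S(S(mul(add(Z, mul(Z, Z)), mul(SSZ, mul(SZ, SZ)))))
  →21  S(S(mul(mul(Z, Z), mul(SSZ, mul(SZ, SZ)))))
  →22  S(S(mul(Z, mul(SSZ, mul(SZ, SZ)))))
  →23  SSZ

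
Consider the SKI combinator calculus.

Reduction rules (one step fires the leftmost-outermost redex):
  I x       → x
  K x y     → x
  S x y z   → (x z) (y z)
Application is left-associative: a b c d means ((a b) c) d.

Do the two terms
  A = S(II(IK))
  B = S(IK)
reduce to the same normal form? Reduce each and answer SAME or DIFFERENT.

Term A:
  start: S(II(IK))
  [1] S(I(IK))
  [2] S(IK)
  [3] SK

Term B:
  start: S(IK)
  [1] SK

Answer: SAME — A ⇓ SK, B ⇓ SK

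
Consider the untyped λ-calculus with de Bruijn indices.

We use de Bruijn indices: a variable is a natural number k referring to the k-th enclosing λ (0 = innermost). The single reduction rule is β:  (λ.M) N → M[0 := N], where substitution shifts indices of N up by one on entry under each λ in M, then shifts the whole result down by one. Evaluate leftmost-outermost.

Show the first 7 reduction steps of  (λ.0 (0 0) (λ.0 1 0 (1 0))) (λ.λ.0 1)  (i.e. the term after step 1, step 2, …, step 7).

  start: (λ.0 (0 0) (λ.0 1 0 (1 0))) (λ.λ.0 1)
  →1  (λ.λ.0 1) ((λ.λ.0 1) (λ.λ.0 1)) (λ.0 (λ.λ.0 1) 0 ((λ.λ.0 1) 0))
  →2  (λ.0 ((λ.λ.0 1) (λ.λ.0 1))) (λ.0 (λ.λ.0 1) 0 ((λ.λ.0 1) 0))
  →3  (λ.0 (λ.λ.0 1) 0 ((λ.λ.0 1) 0)) ((λ.λ.0 1) (λ.λ.0 1))
  →4  (λ.λ.0 1) (λ.λ.0 1) (λ.λ.0 1) ((λ.λ.0 1) (λ.λ.0 1)) ((λ.λ.0 1) ((λ.λ.0 1) (λ.λ.0 1)))
  →5  (λ.0 (λ.λ.0 1)) (λ.λ.0 1) ((λ.λ.0 1) (λ.λ.0 1)) ((λ.λ.0 1) ((λ.λ.0 1) (λ.λ.0 1)))
  →6  (λ.λ.0 1) (λ.λ.0 1) ((λ.λ.0 1) (λ.λ.0 1)) ((λ.λ.0 1) ((λ.λ.0 1) (λ.λ.0 1)))
  →7  (λ.0 (λ.λ.0 1)) ((λ.λ.0 1) (λ.λ.0 1)) ((λ.λ.0 1) ((λ.λ.0 1) (λ.λ.0 1)))

Answer: after 7 steps: (λ.0 (λ.λ.0 1)) ((λ.λ.0 1) (λ.λ.0 1)) ((λ.λ.0 1) ((λ.λ.0 1) (λ.λ.0 1)))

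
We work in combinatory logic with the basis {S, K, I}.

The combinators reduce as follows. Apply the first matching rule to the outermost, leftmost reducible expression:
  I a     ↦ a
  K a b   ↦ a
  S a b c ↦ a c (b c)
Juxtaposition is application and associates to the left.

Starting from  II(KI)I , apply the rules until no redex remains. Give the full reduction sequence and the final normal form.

  start: II(KI)I
  →1  I(KI)I
  →2  KII
  →3  I

Answer: normal form = I  (in 3 steps)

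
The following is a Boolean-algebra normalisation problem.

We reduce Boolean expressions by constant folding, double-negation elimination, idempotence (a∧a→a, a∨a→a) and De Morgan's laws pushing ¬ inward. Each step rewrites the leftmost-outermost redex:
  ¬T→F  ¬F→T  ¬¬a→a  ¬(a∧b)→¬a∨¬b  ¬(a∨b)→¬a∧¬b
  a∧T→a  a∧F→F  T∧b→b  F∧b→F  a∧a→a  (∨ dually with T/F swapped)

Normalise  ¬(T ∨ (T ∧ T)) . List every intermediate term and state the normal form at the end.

  start: ¬(T ∨ (T ∧ T))
  →1  ¬T ∧ ¬(T ∧ T)
  →2  F ∧ ¬(T ∧ T)
  →3  F

Answer: normal form = F  (in 3 steps)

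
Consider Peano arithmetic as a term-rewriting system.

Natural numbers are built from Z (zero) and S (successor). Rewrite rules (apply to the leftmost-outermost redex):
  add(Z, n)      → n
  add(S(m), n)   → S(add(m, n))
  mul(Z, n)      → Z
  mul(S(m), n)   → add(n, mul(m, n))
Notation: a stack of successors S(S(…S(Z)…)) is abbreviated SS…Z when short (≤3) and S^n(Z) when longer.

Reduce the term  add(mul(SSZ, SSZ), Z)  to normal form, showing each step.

  start: add(mul(SSZ, SSZ), Z)
  [1] add(add(SSZ, mul(SZ, SSZ)), Z)
  [2] add(S(add(SZ, mul(SZ, SSZ))), Z)
  [3] S(add(add(SZ, mul(SZ, SSZ)), Z))
  [4] S(add(S(add(Z, mul(SZ, SSZ))), Z))
  [5] S(S(add(add(Z, mul(SZ, SSZ)), Z)))
  [6] S(S(add(mul(SZ, SSZ), Z)))
  [7] S(S(add(add(SSZ, mul(Z, SSZ)), Z)))
  [8] S(S(add(S(add(SZ, mul(Z, SSZ))), Z)))
  [9] S(S(S(add(add(SZ, mul(Z, SSZ)), Z))))
  [10] S(S(S(add(S(add(Z, mul(Z, SSZ))), Z))))
  [11] S(S(S(S(add(add(Z, mul(Z, SSZ)), Z)))))
  [12] S(S(S(S(add(mul(Z, SSZ), Z)))))
  [13] S(S(S(S(add(Z, Z)))))
  [14] S^4(Z)

Answer: normal form = S^4(Z)  (in 14 steps)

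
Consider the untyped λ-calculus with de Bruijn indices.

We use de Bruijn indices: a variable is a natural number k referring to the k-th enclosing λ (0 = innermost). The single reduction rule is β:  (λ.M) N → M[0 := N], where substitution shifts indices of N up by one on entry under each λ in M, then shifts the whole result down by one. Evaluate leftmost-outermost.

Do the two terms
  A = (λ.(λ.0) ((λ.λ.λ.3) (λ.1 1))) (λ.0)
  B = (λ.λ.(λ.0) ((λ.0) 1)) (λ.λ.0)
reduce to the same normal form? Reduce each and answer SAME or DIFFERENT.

Answer: SAME — A ⇓ λ.λ.λ.0, B ⇓ λ.λ.λ.0

Working:
Term A:
  start: (λ.(λ.0) ((λ.λ.λ.3) (λ.1 1))) (λ.0)
  →1  (λ.0) ((λ.λ.λ.λ.0) (λ.(λ.0) (λ.0)))
  →2  (λ.λ.λ.λ.0) (λ.(λ.0) (λ.0))
  →3  λ.λ.λ.0

Term B:
  start: (λ.λ.(λ.0) ((λ.0) 1)) (λ.λ.0)
  →1  λ.(λ.0) ((λ.0) (λ.λ.0))
  →2  λ.(λ.0) (λ.λ.0)
  →3  λ.λ.λ.0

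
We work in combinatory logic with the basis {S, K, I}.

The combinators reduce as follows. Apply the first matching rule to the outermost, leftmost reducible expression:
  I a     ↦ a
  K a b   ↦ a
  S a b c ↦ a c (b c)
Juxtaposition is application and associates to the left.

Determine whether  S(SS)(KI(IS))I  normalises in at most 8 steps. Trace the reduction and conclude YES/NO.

Answer: YES — reaches normal form SII in 7 ≤ 8 steps

Working:
  start: S(SS)(KI(IS))I
  [1] SSI(KI(IS)I)
  [2] S(KI(IS)I)(I(KI(IS)I))
  [3] S(II)(I(KI(IS)I))
  [4] SI(I(KI(IS)I))
  [5] SI(KI(IS)I)
  [6] SI(II)
  [7] SII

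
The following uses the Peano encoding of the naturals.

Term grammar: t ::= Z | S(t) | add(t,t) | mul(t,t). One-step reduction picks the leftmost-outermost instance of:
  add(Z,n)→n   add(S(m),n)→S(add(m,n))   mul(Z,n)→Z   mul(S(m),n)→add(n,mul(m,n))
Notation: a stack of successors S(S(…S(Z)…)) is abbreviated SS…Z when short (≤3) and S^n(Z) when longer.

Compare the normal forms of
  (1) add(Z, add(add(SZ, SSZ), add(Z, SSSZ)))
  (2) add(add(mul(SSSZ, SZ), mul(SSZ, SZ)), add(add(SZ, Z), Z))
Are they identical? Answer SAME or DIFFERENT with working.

Answer: SAME — A ⇓ S^6(Z), B ⇓ S^6(Z)

Reduction:
Term A:
  start: add(Z, add(add(SZ, SSZ), add(Z, SSSZ)))
  [1] add(add(SZ, SSZ), add(Z, SSSZ))
  [2] add(S(add(Z, SSZ)), add(Z, SSSZ))
  [3] S(add(add(Z, SSZ), add(Z, SSSZ)))
  [4] S(add(SSZ, add(Z, SSSZ)))
  [5] S(S(add(SZ, add(Z, SSSZ))))
  [6] S(S(S(add(Z, add(Z, SSSZ)))))
  [7] S(S(S(add(Z, SSSZ))))
  [8] S^6(Z)

Term B:
  start: add(add(mul(SSSZ, SZ), mul(SSZ, SZ)), add(add(SZ, Z), Z))
  [1] add(add(add(SZ, mul(SSZ, SZ)), mul(SSZ, SZ)), add(add(SZ, Z), Z))
  [2] add(add(S(add(Z, mul(SSZ, SZ))), mul(SSZ, SZ)), add(add(SZ, Z), Z))
  [3] add(S(add(add(Z, mul(SSZ, SZ)), mul(SSZ, SZ))), add(add(SZ, Z), Z))
  [4] S(add(add(add(Z, mul(SSZ, SZ)), mul(SSZ, SZ)), add(add(SZ, Z), Z)))
  [5] S(add(add(mul(SSZ, SZ), mul(SSZ, SZ)), add(add(SZ, Z), Z)))
  [6] S(add(add(add(SZ, mul(SZ, SZ)), mul(SSZ, SZ)), add(add(SZ, Z), Z)))
  [7] S(add(add(S(add(Z, mul(SZ, SZ))), mul(SSZ, SZ)), add(add(SZ, Z), Z)))
  [8] S(add(S(add(add(Z, mul(SZ, SZ)), mul(SSZ, SZ))), add(add(SZ, Z), Z)))
  [9] S(S(add(add(add(Z, mul(SZ, SZ)), mul(SSZ, SZ)), add(add(SZ, Z), Z))))
  [10] S(S(add(add(mul(SZ, SZ), mul(SSZ, SZ)), add(add(SZ, Z), Z))))
  [11] S(S(add(add(add(SZ, mul(Z, SZ)), mul(SSZ, SZ)), add(add(SZ, Z), Z))))
  [12] S(S(add(add(S(add(Z, mul(Z, SZ))), mul(SSZ, SZ)), add(add(SZ, Z), Z))))
  [13] S(S(add(S(add(add(Z, mul(Z, SZ)), mul(SSZ, SZ))), add(add(SZ, Z), Z))))
  [14] S(S(S(add(add(add(Z, mul(Z, SZ)), mul(SSZ, SZ)), add(add(SZ, Z), Z)))))
  [15] S(S(S(add(add(mul(Z, SZ), mul(SSZ, SZ)), add(add(SZ, Z), Z)))))
  [16] S(S(S(add(add(Z, mul(SSZ, SZ)), add(add(SZ, Z), Z)))))
  [17] S(S(S(add(mul(SSZ, SZ), add(add(SZ, Z), Z)))))
  [18] S(S(S(add(add(SZ, mul(SZ, SZ)), add(add(SZ, Z), Z)))))
  [19] S(S(S(add(S(add(Z, mul(SZ, SZ))), add(add(SZ, Z), Z)))))
  [20] S(S(S(S(add(add(Z, mul(SZ, SZ)), add(add(SZ, Z), Z))))))
  [21] S(S(S(S(add(mul(SZ, SZ), add(add(SZ, Z), Z))))))
  [22] S(S(S(S(add(add(SZ, mul(Z, SZ)), add(add(SZ, Z), Z))))))
  [23] S(S(S(S(add(S(add(Z, mul(Z, SZ))), add(add(SZ, Z), Z))))))
  [24] S(S(S(S(S(add(add(Z, mul(Z, SZ)), add(add(SZ, Z), Z)))))))
  [25] S(S(S(S(S(add(mul(Z, SZ), add(add(SZ, Z), Z)))))))
  [26] S(S(S(S(S(add(Z, add(add(SZ, Z), Z)))))))
  [27] S(S(S(S(S(add(add(SZ, Z), Z))))))
  [28] S(S(S(S(S(add(S(add(Z, Z)), Z))))))
  [29] S(S(S(S(S(S(add(add(Z, Z), Z)))))))
  [30] S(S(S(S(S(S(add(Z, Z)))))))
  [31] S^6(Z)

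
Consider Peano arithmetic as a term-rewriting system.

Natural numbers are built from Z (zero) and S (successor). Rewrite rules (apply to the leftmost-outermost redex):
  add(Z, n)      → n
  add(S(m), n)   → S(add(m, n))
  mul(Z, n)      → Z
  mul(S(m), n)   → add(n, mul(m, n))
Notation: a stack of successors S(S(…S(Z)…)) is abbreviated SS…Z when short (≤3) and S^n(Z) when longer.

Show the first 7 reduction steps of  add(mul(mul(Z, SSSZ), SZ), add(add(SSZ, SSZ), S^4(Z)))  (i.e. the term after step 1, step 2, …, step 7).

  start: add(mul(mul(Z, SSSZ), SZ), add(add(SSZ, SSZ), S^4(Z)))
  →1  add(mul(Z, SZ), add(add(SSZ, SSZ), S^4(Z)))
  →2  add(Z, add(add(SSZ, SSZ), S^4(Z)))
  →3  add(add(SSZ, SSZ), S^4(Z))
  →4  add(S(add(SZ, SSZ)), S^4(Z))
  →5  S(add(add(SZ, SSZ), S^4(Z)))
  →6  S(add(S(add(Z, SSZ)), S^4(Z)))
  →7  S(S(add(add(Z, SSZ), S^4(Z))))

Answer: after 7 steps: S(S(add(add(Z, SSZ), S^4(Z))))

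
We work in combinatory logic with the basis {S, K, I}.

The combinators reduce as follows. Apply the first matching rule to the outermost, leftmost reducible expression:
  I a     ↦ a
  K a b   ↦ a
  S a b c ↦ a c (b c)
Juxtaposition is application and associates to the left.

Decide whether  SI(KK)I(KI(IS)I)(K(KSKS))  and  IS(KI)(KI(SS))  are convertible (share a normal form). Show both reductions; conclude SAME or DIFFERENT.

Term A:
  start: SI(KK)I(KI(IS)I)(K(KSKS))
  step 1: II(KKI)(KI(IS)I)(K(KSKS))
  step 2: I(KKI)(KI(IS)I)(K(KSKS))
  step 3: KKI(KI(IS)I)(K(KSKS))
  step 4: K(KI(IS)I)(K(KSKS))
  step 5: KI(IS)I
  step 6: II
  step 7: I

Term B:
  start: IS(KI)(KI(SS))
  step 1: S(KI)(KI(SS))
  step 2: S(KI)I

Answer: DIFFERENT — A ⇓ I, B ⇓ S(KI)I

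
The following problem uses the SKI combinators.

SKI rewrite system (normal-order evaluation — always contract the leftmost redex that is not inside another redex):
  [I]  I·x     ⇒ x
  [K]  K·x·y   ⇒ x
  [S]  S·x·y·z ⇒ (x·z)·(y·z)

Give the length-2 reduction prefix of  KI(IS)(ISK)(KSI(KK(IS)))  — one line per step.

  start: KI(IS)(ISK)(KSI(KK(IS)))
  step 1: I(ISK)(KSI(KK(IS)))
  step 2: ISK(KSI(KK(IS)))

Answer: after 2 steps: ISK(KSI(KK(IS)))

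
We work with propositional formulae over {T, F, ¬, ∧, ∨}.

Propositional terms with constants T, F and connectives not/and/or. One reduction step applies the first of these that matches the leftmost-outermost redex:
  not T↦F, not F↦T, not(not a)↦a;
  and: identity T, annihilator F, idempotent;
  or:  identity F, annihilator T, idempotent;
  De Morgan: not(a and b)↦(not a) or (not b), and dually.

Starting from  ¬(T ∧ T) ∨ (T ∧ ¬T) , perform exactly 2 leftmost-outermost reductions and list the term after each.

Answer: after 2 steps: ¬T ∨ (T ∧ ¬T)

Reduction:
  start: ¬(T ∧ T) ∨ (T ∧ ¬T)
  →1  (¬T ∨ ¬T) ∨ (T ∧ ¬T)
  →2  ¬T ∨ (T ∧ ¬T)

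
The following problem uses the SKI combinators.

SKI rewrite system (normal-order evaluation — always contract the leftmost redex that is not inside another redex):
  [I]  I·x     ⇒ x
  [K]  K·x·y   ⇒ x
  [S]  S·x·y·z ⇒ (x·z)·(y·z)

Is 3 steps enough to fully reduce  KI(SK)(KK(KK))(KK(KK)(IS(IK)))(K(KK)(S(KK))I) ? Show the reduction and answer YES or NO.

  start: KI(SK)(KK(KK))(KK(KK)(IS(IK)))(K(KK)(S(KK))I)
  →1  I(KK(KK))(KK(KK)(IS(IK)))(K(KK)(S(KK))I)
  →2  KK(KK)(KK(KK)(IS(IK)))(K(KK)(S(KK))I)
  →3  K(KK(KK)(IS(IK)))(K(KK)(S(KK))I)

Answer: NO — after 3 steps the term is K(KK(KK)(IS(IK)))(K(KK)(S(KK))I), not yet normal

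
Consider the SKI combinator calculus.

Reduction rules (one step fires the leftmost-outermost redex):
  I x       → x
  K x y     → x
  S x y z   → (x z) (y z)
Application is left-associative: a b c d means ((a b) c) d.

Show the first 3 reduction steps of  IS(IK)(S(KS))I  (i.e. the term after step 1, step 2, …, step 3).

  start: IS(IK)(S(KS))I
  step 1: S(IK)(S(KS))I
  step 2: IKI(S(KS)I)
  step 3: KI(S(KS)I)

Answer: after 3 steps: KI(S(KS)I)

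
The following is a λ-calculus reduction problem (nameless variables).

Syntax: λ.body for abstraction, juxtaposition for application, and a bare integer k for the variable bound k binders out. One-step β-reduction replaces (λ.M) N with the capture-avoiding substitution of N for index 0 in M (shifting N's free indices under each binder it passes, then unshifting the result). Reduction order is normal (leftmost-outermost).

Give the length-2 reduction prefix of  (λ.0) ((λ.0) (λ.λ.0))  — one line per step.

Answer: after 2 steps: λ.λ.0

Working:
  start: (λ.0) ((λ.0) (λ.λ.0))
  [1] (λ.0) (λ.λ.0)
  [2] λ.λ.0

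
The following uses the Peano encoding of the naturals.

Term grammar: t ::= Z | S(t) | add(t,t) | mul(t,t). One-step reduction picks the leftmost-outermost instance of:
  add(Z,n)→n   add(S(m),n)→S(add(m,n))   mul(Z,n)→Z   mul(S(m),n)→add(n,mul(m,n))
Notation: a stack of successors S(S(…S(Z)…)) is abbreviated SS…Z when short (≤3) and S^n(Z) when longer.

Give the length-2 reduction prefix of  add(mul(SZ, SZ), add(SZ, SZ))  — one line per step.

Answer: after 2 steps: add(S(add(Z, mul(Z, SZ))), add(SZ, SZ))

Working:
  start: add(mul(SZ, SZ), add(SZ, SZ))
  [1] add(add(SZ, mul(Z, SZ)), add(SZ, SZ))
  [2] add(S(add(Z, mul(Z, SZ))), add(SZ, SZ))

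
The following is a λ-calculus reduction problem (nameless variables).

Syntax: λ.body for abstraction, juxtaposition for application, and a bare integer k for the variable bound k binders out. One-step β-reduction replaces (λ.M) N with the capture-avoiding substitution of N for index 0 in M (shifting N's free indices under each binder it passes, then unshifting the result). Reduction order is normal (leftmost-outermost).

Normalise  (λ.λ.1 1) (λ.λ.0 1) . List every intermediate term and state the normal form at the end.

Answer: normal form = λ.λ.0 (λ.λ.0 1)  (in 2 steps)

Reduction:
  start: (λ.λ.1 1) (λ.λ.0 1)
  →1  λ.(λ.λ.0 1) (λ.λ.0 1)
  →2  λ.λ.0 (λ.λ.0 1)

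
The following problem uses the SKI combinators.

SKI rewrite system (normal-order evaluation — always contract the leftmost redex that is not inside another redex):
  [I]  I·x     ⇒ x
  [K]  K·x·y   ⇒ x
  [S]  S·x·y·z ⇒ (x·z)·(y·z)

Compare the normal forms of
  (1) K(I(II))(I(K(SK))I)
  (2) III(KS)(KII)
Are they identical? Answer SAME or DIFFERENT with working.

Answer: DIFFERENT — A ⇓ I, B ⇓ S

Reduction:
Term A:
  start: K(I(II))(I(K(SK))I)
  →1  I(II)
  →2  II
  →3  I

Term B:
  start: III(KS)(KII)
  →1  II(KS)(KII)
  →2  I(KS)(KII)
  →3  KS(KII)
  →4  S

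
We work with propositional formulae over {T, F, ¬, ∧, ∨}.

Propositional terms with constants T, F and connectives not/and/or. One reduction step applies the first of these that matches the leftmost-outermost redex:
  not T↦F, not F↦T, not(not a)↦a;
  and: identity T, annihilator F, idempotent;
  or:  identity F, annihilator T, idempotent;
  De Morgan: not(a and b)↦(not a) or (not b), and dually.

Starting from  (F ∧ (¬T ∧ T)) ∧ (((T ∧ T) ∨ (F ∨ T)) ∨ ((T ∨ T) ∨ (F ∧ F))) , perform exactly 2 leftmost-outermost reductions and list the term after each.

Answer: after 2 steps: F

Reduction:
  start: (F ∧ (¬T ∧ T)) ∧ (((T ∧ T) ∨ (F ∨ T)) ∨ ((T ∨ T) ∨ (F ∧ F)))
  [1] F ∧ (((T ∧ T) ∨ (F ∨ T)) ∨ ((T ∨ T) ∨ (F ∧ F)))
  [2] F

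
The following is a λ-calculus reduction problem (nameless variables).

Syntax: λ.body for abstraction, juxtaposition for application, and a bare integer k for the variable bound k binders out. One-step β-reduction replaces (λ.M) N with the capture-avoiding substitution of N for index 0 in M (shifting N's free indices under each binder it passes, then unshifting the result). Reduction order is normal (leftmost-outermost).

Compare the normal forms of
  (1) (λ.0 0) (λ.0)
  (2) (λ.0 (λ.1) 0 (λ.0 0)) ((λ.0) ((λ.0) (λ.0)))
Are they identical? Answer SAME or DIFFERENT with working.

Answer: DIFFERENT — A ⇓ λ.0, B ⇓ λ.0 0

Working:
Term A:
  start: (λ.0 0) (λ.0)
  →1  (λ.0) (λ.0)
  →2  λ.0

Term B:
  start: (λ.0 (λ.1) 0 (λ.0 0)) ((λ.0) ((λ.0) (λ.0)))
  →1  (λ.0) ((λ.0) (λ.0)) (λ.(λ.0) ((λ.0) (λ.0))) ((λ.0) ((λ.0) (λ.0))) (λ.0 0)
  →2  (λ.0) (λ.0) (λ.(λ.0) ((λ.0) (λ.0))) ((λ.0) ((λ.0) (λ.0))) (λ.0 0)
  →3  (λ.0) (λ.(λ.0) ((λ.0) (λ.0))) ((λ.0) ((λ.0) (λ.0))) (λ.0 0)
  →4  (λ.(λ.0) ((λ.0) (λ.0))) ((λ.0) ((λ.0) (λ.0))) (λ.0 0)
  →5  (λ.0) ((λ.0) (λ.0)) (λ.0 0)
  →6  (λ.0) (λ.0) (λ.0 0)
  →7  (λ.0) (λ.0 0)
  →8  λ.0 0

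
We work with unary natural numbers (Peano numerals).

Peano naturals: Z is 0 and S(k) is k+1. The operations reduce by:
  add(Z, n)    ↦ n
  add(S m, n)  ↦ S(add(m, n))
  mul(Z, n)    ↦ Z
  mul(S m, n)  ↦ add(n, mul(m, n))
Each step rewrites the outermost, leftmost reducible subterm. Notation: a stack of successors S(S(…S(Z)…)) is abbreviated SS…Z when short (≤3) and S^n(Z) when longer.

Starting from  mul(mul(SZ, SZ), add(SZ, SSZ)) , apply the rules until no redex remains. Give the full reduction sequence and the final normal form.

Answer: normal form = SSSZ  (in 12 steps)

Derivation:
  start: mul(mul(SZ, SZ), add(SZ, SSZ))
  [1] mul(add(SZ, mul(Z, SZ)), add(SZ, SSZ))
  [2] mul(S(add(Z, mul(Z, SZ))), add(SZ, SSZ))
  [3] add(add(SZ, SSZ), mul(add(Z, mul(Z, SZ)), add(SZ, SSZ)))
  [4] add(S(add(Z, SSZ)), mul(add(Z, mul(Z, SZ)), add(SZ, SSZ)))
  [5] S(add(add(Z, SSZ), mul(add(Z, mul(Z, SZ)), add(SZ, SSZ))))
  [6] S(add(SSZ, mul(add(Z, mul(Z, SZ)), add(SZ, SSZ))))
  [7] S(S(add(SZ, mul(add(Z, mul(Z, SZ)), add(SZ, SSZ)))))
  [8] S(S(S(add(Z, mul(add(Z, mul(Z, SZ)), add(SZ, SSZ))))))
  [9] S(S(S(mul(add(Z, mul(Z, SZ)), add(SZ, SSZ)))))
  [10] S(S(S(mul(mul(Z, SZ), add(SZ, SSZ)))))
  [11] S(S(S(mul(Z, add(SZ, SSZ)))))
  [12] SSSZ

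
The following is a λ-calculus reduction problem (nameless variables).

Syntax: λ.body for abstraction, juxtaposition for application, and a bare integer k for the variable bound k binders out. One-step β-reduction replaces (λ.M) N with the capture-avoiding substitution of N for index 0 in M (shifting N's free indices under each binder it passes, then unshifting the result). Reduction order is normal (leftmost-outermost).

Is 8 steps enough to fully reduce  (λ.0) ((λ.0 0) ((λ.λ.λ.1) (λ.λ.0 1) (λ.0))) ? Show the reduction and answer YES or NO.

Answer: YES — reaches normal form λ.0 in 5 ≤ 8 steps

Working:
  start: (λ.0) ((λ.0 0) ((λ.λ.λ.1) (λ.λ.0 1) (λ.0)))
  →1  (λ.0 0) ((λ.λ.λ.1) (λ.λ.0 1) (λ.0))
  →2  (λ.λ.λ.1) (λ.λ.0 1) (λ.0) ((λ.λ.λ.1) (λ.λ.0 1) (λ.0))
  →3  (λ.λ.1) (λ.0) ((λ.λ.λ.1) (λ.λ.0 1) (λ.0))
  →4  (λ.λ.0) ((λ.λ.λ.1) (λ.λ.0 1) (λ.0))
  →5  λ.0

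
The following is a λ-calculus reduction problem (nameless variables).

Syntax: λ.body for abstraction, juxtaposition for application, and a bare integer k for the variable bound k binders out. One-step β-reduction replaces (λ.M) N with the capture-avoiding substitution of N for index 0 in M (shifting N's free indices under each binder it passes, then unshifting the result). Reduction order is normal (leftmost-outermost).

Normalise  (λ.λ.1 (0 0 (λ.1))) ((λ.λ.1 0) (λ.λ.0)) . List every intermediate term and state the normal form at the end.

  start: (λ.λ.1 (0 0 (λ.1))) ((λ.λ.1 0) (λ.λ.0))
  →1  λ.(λ.λ.1 0) (λ.λ.0) (0 0 (λ.1))
  →2  λ.(λ.(λ.λ.0) 0) (0 0 (λ.1))
  →3  λ.(λ.λ.0) (0 0 (λ.1))
  →4  λ.λ.0

Answer: normal form = λ.λ.0  (in 4 steps)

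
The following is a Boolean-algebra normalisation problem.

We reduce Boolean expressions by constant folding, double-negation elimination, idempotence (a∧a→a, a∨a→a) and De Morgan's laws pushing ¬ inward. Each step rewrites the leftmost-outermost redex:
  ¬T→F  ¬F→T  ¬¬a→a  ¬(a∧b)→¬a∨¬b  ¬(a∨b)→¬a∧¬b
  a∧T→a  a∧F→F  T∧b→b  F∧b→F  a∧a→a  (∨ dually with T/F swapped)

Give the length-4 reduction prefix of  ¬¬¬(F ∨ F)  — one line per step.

  start: ¬¬¬(F ∨ F)
  step 1: ¬(F ∨ F)
  step 2: ¬F ∧ ¬F
  step 3: ¬F
  step 4: T

Answer: after 4 steps: T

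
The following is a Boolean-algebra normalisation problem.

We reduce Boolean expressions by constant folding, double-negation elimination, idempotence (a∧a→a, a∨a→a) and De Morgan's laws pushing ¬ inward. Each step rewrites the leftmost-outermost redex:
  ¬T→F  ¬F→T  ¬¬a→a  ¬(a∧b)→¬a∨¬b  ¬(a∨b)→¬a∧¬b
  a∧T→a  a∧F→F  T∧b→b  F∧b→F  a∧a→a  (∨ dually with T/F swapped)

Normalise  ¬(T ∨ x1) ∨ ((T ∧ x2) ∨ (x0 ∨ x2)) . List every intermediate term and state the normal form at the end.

Answer: normal form = x2 ∨ (x0 ∨ x2)  (in 5 steps)

Derivation:
  start: ¬(T ∨ x1) ∨ ((T ∧ x2) ∨ (x0 ∨ x2))
  step 1: (¬T ∧ ¬x1) ∨ ((T ∧ x2) ∨ (x0 ∨ x2))
  step 2: (F ∧ ¬x1) ∨ ((T ∧ x2) ∨ (x0 ∨ x2))
  step 3: F ∨ ((T ∧ x2) ∨ (x0 ∨ x2))
  step 4: (T ∧ x2) ∨ (x0 ∨ x2)
  step 5: x2 ∨ (x0 ∨ x2)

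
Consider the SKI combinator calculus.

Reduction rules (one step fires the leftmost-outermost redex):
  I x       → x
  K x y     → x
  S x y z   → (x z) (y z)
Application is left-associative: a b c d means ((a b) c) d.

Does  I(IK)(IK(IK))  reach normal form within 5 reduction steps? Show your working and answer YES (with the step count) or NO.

Answer: YES — reaches normal form K(KK) in 4 ≤ 5 steps

Reduction:
  start: I(IK)(IK(IK))
  [1] IK(IK(IK))
  [2] K(IK(IK))
  [3] K(K(IK))
  [4] K(KK)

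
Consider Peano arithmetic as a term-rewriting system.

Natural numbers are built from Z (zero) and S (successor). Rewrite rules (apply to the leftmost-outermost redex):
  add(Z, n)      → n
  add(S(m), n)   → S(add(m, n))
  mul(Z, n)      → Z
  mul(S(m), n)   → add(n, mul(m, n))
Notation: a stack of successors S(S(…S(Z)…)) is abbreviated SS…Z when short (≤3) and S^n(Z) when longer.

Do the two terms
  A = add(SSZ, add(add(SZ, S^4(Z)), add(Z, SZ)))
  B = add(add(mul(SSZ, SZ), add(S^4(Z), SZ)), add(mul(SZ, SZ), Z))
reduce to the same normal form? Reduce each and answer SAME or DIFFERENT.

Answer: SAME — A ⇓ S^8(Z), B ⇓ S^8(Z)

Working:
Term A:
  start: add(SSZ, add(add(SZ, S^4(Z)), add(Z, SZ)))
  [1] S(add(SZ, add(add(SZ, S^4(Z)), add(Z, SZ))))
  [2] S(S(add(Z, add(add(SZ, S^4(Z)), add(Z, SZ)))))
  [3] S(S(add(add(SZ, S^4(Z)), add(Z, SZ))))
  [4] S(S(add(S(add(Z, S^4(Z))), add(Z, SZ))))
  [5] S(S(S(add(add(Z, S^4(Z)), add(Z, SZ)))))
  [6] S(S(S(add(S^4(Z), add(Z, SZ)))))
  [7] S(S(S(S(add(SSSZ, add(Z, SZ))))))
  [8] S(S(S(S(S(add(SSZ, add(Z, SZ)))))))
  [9] S(S(S(S(S(S(add(SZ, add(Z, SZ))))))))
  [10] S(S(S(S(S(S(S(add(Z, add(Z, SZ)))))))))
  [11] S(S(S(S(S(S(S(add(Z, SZ))))))))
  [12] S^8(Z)

Term B:
  start: add(add(mul(SSZ, SZ), add(S^4(Z), SZ)), add(mul(SZ, SZ), Z))
  [1] add(add(add(SZ, mul(SZ, SZ)), add(S^4(Z), SZ)), add(mul(SZ, SZ), Z))
  [2] add(add(S(add(Z, mul(SZ, SZ))), add(S^4(Z), SZ)), add(mul(SZ, SZ), Z))
  [3] add(S(add(add(Z, mul(SZ, SZ)), add(S^4(Z), SZ))), add(mul(SZ, SZ), Z))
  [4] S(add(add(add(Z, mul(SZ, SZ)), add(S^4(Z), SZ)), add(mul(SZ, SZ), Z)))
  [5] S(add(add(mul(SZ, SZ), add(S^4(Z), SZ)), add(mul(SZ, SZ), Z)))
  [6] S(add(add(add(SZ, mul(Z, SZ)), add(S^4(Z), SZ)), add(mul(SZ, SZ), Z)))
  [7] S(add(add(S(add(Z, mul(Z, SZ))), add(S^4(Z), SZ)), add(mul(SZ, SZ), Z)))
  [8] S(add(S(add(add(Z, mul(Z, SZ)), add(S^4(Z), SZ))), add(mul(SZ, SZ), Z)))
  [9] S(S(add(add(add(Z, mul(Z, SZ)), add(S^4(Z), SZ)), add(mul(SZ, SZ), Z))))
  [10] S(S(add(add(mul(Z, SZ), add(S^4(Z), SZ)), add(mul(SZ, SZ), Z))))
  [11] S(S(add(add(Z, add(S^4(Z), SZ)), add(mul(SZ, SZ), Z))))
  [12] S(S(add(add(S^4(Z), SZ), add(mul(SZ, SZ), Z))))
  [13] S(S(add(S(add(SSSZ, SZ)), add(mul(SZ, SZ), Z))))
  [14] S(S(S(add(add(SSSZ, SZ), add(mul(SZ, SZ), Z)))))
  [15] S(S(S(add(S(add(SSZ, SZ)), add(mul(SZ, SZ), Z)))))
  [16] S(S(S(S(add(add(SSZ, SZ), add(mul(SZ, SZ), Z))))))
  [17] S(S(S(S(add(S(add(SZ, SZ)), add(mul(SZ, SZ), Z))))))
  [18] S(S(S(S(S(add(add(SZ, SZ), add(mul(SZ, SZ), Z)))))))
  [19] S(S(S(S(S(add(S(add(Z, SZ)), add(mul(SZ, SZ), Z)))))))
  [20] S(S(S(S(S(S(add(add(Z, SZ), add(mul(SZ, SZ), Z))))))))
  [21] S(S(S(S(S(S(add(SZ, add(mul(SZ, SZ), Z))))))))
  [22] S(S(S(S(S(S(S(add(Z, add(mul(SZ, SZ), Z)))))))))
  [23] S(S(S(S(S(S(S(add(mul(SZ, SZ), Z))))))))
  [24] S(S(S(S(S(S(S(add(add(SZ, mul(Z, SZ)), Z))))))))
  [25] S(S(S(S(S(S(S(add(S(add(Z, mul(Z, SZ))), Z))))))))
  [26] S(S(S(S(S(S(S(S(add(add(Z, mul(Z, SZ)), Z)))))))))
  [27] S(S(S(S(S(S(S(S(add(mul(Z, SZ), Z)))))))))
  [28] S(S(S(S(S(S(S(S(add(Z, Z)))))))))
  [29] S^8(Z)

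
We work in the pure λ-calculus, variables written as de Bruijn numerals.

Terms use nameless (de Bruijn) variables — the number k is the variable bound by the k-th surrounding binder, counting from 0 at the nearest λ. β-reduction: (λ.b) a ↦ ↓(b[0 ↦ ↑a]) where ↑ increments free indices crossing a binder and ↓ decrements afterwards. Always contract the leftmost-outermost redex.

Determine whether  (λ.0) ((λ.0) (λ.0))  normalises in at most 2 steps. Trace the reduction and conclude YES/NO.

Answer: YES — reaches normal form λ.0 in 2 ≤ 2 steps

Reduction:
  start: (λ.0) ((λ.0) (λ.0))
  step 1: (λ.0) (λ.0)
  step 2: λ.0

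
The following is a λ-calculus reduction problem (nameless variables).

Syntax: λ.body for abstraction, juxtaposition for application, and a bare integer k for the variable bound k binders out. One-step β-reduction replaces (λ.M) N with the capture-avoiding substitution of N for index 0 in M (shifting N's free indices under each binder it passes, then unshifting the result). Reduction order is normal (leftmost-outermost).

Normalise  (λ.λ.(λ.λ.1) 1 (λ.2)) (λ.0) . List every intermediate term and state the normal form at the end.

Answer: normal form = λ.λ.0  (in 3 steps)

Reduction:
  start: (λ.λ.(λ.λ.1) 1 (λ.2)) (λ.0)
  →1  λ.(λ.λ.1) (λ.0) (λ.λ.0)
  →2  λ.(λ.λ.0) (λ.λ.0)
  →3  λ.λ.0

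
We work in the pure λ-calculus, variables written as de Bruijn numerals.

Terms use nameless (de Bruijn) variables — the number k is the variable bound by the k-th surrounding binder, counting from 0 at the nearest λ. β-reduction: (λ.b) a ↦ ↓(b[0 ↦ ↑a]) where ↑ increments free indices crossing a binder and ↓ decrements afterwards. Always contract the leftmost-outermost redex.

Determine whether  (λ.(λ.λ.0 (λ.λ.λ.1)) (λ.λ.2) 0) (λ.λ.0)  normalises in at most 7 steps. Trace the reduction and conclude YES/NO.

Answer: YES — reaches normal form λ.0 in 4 ≤ 7 steps

Reduction:
  start: (λ.(λ.λ.0 (λ.λ.λ.1)) (λ.λ.2) 0) (λ.λ.0)
  [1] (λ.λ.0 (λ.λ.λ.1)) (λ.λ.λ.λ.0) (λ.λ.0)
  [2] (λ.0 (λ.λ.λ.1)) (λ.λ.0)
  [3] (λ.λ.0) (λ.λ.λ.1)
  [4] λ.0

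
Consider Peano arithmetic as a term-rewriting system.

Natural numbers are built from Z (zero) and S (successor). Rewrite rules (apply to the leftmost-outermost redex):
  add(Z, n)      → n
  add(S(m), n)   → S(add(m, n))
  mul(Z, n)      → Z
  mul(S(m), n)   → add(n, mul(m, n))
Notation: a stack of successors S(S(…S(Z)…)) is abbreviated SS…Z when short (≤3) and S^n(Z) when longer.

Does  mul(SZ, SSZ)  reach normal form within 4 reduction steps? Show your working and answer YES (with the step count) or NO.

Answer: NO — after 4 steps the term is S(S(mul(Z, SSZ))), not yet normal

Derivation:
  start: mul(SZ, SSZ)
  step 1: add(SSZ, mul(Z, SSZ))
  step 2: S(add(SZ, mul(Z, SSZ)))
  step 3: S(S(add(Z, mul(Z, SSZ))))
  step 4: S(S(mul(Z, SSZ)))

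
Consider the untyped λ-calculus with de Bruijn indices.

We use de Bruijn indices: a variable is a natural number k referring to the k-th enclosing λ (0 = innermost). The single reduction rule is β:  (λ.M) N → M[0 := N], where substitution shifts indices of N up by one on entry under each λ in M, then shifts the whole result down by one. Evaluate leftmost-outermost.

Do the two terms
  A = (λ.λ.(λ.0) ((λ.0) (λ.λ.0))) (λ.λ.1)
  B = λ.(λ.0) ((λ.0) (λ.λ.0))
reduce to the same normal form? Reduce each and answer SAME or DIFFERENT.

Answer: SAME — A ⇓ λ.λ.λ.0, B ⇓ λ.λ.λ.0

Working:
Term A:
  start: (λ.λ.(λ.0) ((λ.0) (λ.λ.0))) (λ.λ.1)
  step 1: λ.(λ.0) ((λ.0) (λ.λ.0))
  step 2: λ.(λ.0) (λ.λ.0)
  step 3: λ.λ.λ.0

Term B:
  start: λ.(λ.0) ((λ.0) (λ.λ.0))
  step 1: λ.(λ.0) (λ.λ.0)
  step 2: λ.λ.λ.0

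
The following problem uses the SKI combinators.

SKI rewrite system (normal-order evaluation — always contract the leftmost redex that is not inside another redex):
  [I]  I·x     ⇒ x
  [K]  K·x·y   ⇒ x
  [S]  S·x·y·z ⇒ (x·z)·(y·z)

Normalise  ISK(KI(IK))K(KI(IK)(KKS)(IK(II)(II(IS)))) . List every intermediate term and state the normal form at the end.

Answer: normal form = K(KI)  (in 9 steps)

Reduction:
  start: ISK(KI(IK))K(KI(IK)(KKS)(IK(II)(II(IS))))
  [1] SK(KI(IK))K(KI(IK)(KKS)(IK(II)(II(IS))))
  [2] KK(KI(IK)K)(KI(IK)(KKS)(IK(II)(II(IS))))
  [3] K(KI(IK)(KKS)(IK(II)(II(IS))))
  [4] K(I(KKS)(IK(II)(II(IS))))
  [5] K(KKS(IK(II)(II(IS))))
  [6] K(K(IK(II)(II(IS))))
  [7] K(K(K(II)(II(IS))))
  [8] K(K(II))
  [9] K(KI)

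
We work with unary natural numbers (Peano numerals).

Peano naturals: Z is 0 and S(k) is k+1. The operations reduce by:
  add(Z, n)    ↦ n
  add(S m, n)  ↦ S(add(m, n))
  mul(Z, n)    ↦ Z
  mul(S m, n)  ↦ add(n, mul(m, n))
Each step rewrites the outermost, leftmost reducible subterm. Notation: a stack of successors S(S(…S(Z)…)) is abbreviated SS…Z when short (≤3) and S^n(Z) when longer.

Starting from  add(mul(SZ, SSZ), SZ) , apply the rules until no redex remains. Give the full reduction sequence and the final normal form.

Answer: normal form = SSSZ  (in 8 steps)

Derivation:
  start: add(mul(SZ, SSZ), SZ)
  →1  add(add(SSZ, mul(Z, SSZ)), SZ)
  →2  add(S(add(SZ, mul(Z, SSZ))), SZ)
  →3  S(add(add(SZ, mul(Z, SSZ)), SZ))
  →4  S(add(S(add(Z, mul(Z, SSZ))), SZ))
  →5  S(S(add(add(Z, mul(Z, SSZ)), SZ)))
  →6  S(S(add(mul(Z, SSZ), SZ)))
  →7  S(S(add(Z, SZ)))
  →8  SSSZ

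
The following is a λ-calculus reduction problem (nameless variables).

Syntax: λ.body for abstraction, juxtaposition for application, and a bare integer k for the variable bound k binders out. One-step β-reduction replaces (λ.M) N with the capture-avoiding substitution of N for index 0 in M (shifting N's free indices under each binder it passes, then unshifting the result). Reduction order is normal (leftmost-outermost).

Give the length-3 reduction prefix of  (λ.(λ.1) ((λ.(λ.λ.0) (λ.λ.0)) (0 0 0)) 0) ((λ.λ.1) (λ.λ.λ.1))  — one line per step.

Answer: after 3 steps: (λ.λ.λ.λ.1) ((λ.λ.1) (λ.λ.λ.1))

Derivation:
  start: (λ.(λ.1) ((λ.(λ.λ.0) (λ.λ.0)) (0 0 0)) 0) ((λ.λ.1) (λ.λ.λ.1))
  →1  (λ.(λ.λ.1) (λ.λ.λ.1)) ((λ.(λ.λ.0) (λ.λ.0)) ((λ.λ.1) (λ.λ.λ.1) ((λ.λ.1) (λ.λ.λ.1)) ((λ.λ.1) (λ.λ.λ.1)))) ((λ.λ.1) (λ.λ.λ.1))
  →2  (λ.λ.1) (λ.λ.λ.1) ((λ.λ.1) (λ.λ.λ.1))
  →3  (λ.λ.λ.λ.1) ((λ.λ.1) (λ.λ.λ.1))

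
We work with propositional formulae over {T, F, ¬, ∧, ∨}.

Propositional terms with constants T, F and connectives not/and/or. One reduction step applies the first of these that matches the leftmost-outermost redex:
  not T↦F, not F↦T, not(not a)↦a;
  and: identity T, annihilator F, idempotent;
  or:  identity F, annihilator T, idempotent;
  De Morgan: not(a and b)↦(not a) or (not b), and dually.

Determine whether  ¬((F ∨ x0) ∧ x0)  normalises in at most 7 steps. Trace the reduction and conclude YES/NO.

  start: ¬((F ∨ x0) ∧ x0)
  step 1: ¬(F ∨ x0) ∨ ¬x0
  step 2: (¬F ∧ ¬x0) ∨ ¬x0
  step 3: (T ∧ ¬x0) ∨ ¬x0
  step 4: ¬x0 ∨ ¬x0
  step 5: ¬x0

Answer: YES — reaches normal form ¬x0 in 5 ≤ 7 steps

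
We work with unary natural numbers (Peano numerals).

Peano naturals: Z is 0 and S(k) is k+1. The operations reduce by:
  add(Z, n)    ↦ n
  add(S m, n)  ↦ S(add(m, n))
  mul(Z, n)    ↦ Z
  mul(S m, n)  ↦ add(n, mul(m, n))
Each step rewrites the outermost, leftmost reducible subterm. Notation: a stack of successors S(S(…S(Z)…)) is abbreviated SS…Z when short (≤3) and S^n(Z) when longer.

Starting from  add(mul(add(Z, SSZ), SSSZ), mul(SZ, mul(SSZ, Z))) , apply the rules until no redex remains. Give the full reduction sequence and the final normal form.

  start: add(mul(add(Z, SSZ), SSSZ), mul(SZ, mul(SSZ, Z)))
  [1] add(mul(SSZ, SSSZ), mul(SZ, mul(SSZ, Z)))
  [2] add(add(SSSZ, mul(SZ, SSSZ)), mul(SZ, mul(SSZ, Z)))
  [3] add(S(add(SSZ, mul(SZ, SSSZ))), mul(SZ, mul(SSZ, Z)))
  [4] S(add(add(SSZ, mul(SZ, SSSZ)), mul(SZ, mul(SSZ, Z))))
  [5] S(add(S(add(SZ, mul(SZ, SSSZ))), mul(SZ, mul(SSZ, Z))))
  [6] S(S(add(add(SZ, mul(SZ, SSSZ)), mul(SZ, mul(SSZ, Z)))))
  [7] S(S(add(S(add(Z, mul(SZ, SSSZ))), mul(SZ, mul(SSZ, Z)))))
  [8] S(S(S(add(add(Z, mul(SZ, SSSZ)), mul(SZ, mul(SSZ, Z))))))
  [9] S(S(S(add(mul(SZ, SSSZ), mul(SZ, mul(SSZ, Z))))))
  [10] S(S(S(add(add(SSSZ, mul(Z, SSSZ)), mul(SZ, mul(SSZ, Z))))))
  [11] S(S(S(add(S(add(SSZ, mul(Z, SSSZ))), mul(SZ, mul(SSZ, Z))))))
  [12] S(S(S(S(add(add(SSZ, mul(Z, SSSZ)), mul(SZ, mul(SSZ, Z)))))))
  [13] S(S(S(S(add(S(add(SZ, mul(Z, SSSZ))), mul(SZ, mul(SSZ, Z)))))))
  [14] S(S(S(S(S(add(add(SZ, mul(Z, SSSZ)), mul(SZ, mul(SSZ, Z))))))))
  [15] S(S(S(S(S(add(S(add(Z, mul(Z, SSSZ))), mul(SZ, mul(SSZ, Z))))))))
  [16] S(S(S(S(S(S(add(add(Z, mul(Z, SSSZ)), mul(SZ, mul(SSZ, Z)))))))))
  [17] S(S(S(S(S(S(add(mul(Z, SSSZ), mul(SZ, mul(SSZ, Z)))))))))
  [18] S(S(S(S(S(S(add(Z, mul(SZ, mul(SSZ, Z)))))))))
  [19] S(S(S(S(S(S(mul(SZ, mul(SSZ, Z))))))))
  [20] S(S(S(S(S(S(add(mul(SSZ, Z), mul(Z, mul(SSZ, Z)))))))))
  [21] S(S(S(S(S(S(add(add(Z, mul(SZ, Z)), mul(Z, mul(SSZ, Z)))))))))
  [22] S(S(S(S(S(S(add(mul(SZ, Z), mul(Z, mul(SSZ, Z)))))))))
  [23] S(S(S(S(S(S(add(add(Z, mul(Z, Z)), mul(Z, mul(SSZ, Z)))))))))
  [24] S(S(S(S(S(S(add(mul(Z, Z), mul(Z, mul(SSZ, Z)))))))))
  [25] S(S(S(S(S(S(add(Z, mul(Z, mul(SSZ, Z)))))))))
  [26] S(S(S(S(S(S(mul(Z, mul(SSZ, Z))))))))
  [27] S^6(Z)

Answer: normal form = S^6(Z)  (in 27 steps)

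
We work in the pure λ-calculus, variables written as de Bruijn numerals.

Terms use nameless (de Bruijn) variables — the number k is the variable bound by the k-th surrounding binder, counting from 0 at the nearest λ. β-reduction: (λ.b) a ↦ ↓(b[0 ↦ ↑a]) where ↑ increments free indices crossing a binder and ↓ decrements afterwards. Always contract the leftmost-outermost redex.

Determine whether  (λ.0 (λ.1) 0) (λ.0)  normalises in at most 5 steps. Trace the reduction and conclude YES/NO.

  start: (λ.0 (λ.1) 0) (λ.0)
  [1] (λ.0) (λ.λ.0) (λ.0)
  [2] (λ.λ.0) (λ.0)
  [3] λ.0

Answer: YES — reaches normal form λ.0 in 3 ≤ 5 steps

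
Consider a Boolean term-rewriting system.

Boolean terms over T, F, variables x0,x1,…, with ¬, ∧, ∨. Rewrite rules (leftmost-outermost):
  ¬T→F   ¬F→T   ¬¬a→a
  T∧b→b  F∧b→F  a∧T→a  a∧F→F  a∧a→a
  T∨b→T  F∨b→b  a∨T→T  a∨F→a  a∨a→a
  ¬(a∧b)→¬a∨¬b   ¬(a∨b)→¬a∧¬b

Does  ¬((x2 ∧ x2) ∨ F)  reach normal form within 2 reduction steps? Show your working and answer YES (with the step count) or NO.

Answer: NO — after 2 steps the term is (¬x2 ∨ ¬x2) ∧ ¬F, not yet normal

Working:
  start: ¬((x2 ∧ x2) ∨ F)
  →1  ¬(x2 ∧ x2) ∧ ¬F
  →2  (¬x2 ∨ ¬x2) ∧ ¬F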